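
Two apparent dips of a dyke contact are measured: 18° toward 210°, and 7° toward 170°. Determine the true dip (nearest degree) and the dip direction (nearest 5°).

true dip 21°, dip direction 240°

Represent each trace as a vector plunging at its apparent dip toward its trend (east-north-up frame): v₁ = (-0.476, -0.824, -0.309), v₂ = (0.172, -0.977, -0.122).
n = v₁ × v₂ = (-0.202, -0.111, 0.607) (taken with n_z > 0).
True dip = arccos(n_z / |n|) = arccos(0.9349) = 20.8°.
Dip direction = azimuth of (n_x, n_y) = atan2(-0.202, -0.111) = 241°.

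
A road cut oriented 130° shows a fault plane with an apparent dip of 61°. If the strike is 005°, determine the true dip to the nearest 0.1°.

The section is 55° from the strike.
tan(true dip) = tan 61° / sin 55° = 2.2023
true dip = arctan 2.2023 = 65.58°

65.6°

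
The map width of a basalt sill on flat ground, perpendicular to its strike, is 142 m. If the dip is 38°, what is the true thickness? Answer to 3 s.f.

True thickness t = w · sin(dip) = 142 × sin 38°
t = 142 × 0.6157 = 87.424 m

87.4 m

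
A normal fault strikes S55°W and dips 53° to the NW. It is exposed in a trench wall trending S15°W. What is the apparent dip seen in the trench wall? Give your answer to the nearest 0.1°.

The section lies 40° from the strike.
tan(apparent dip) = tan 53° · sin 40° = 0.8530
α = arctan(0.8530) = 40.46°

40.5°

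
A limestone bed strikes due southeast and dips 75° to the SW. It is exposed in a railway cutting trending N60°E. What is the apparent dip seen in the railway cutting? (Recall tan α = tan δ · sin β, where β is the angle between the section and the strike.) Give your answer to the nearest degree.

74°

The section lies 75° from the strike.
tan α = tan 75° × sin 75° = 3.7321 × 0.9659 = 3.6049
apparent dip = arctan 3.6049 = 74.50°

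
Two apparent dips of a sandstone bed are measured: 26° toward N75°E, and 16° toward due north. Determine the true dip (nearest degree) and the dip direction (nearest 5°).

true dip 27°, dip direction 055°

Each apparent-dip line lies in the plane. As unit vectors (x east, y north, z up), v₁ plunges 26°→N75°E and v₂ plunges 16°→due north.
The plane normal is n = v₁ × v₂ ∝ (0.357, 0.239, 0.835).
True dip = arccos(n_z / |n|) = arccos(0.8889) = 27.3°.
Dip direction = atan2(0.357, 0.239) = 56° (azimuth of n's horizontal projection).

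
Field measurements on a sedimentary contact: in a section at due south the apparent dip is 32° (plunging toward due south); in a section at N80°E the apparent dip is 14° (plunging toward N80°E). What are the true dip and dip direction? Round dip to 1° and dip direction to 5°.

The two traces are lines in the plane: v₁ = (sin 180°·cos 32°, cos 180°·cos 32°, −sin 32°), v₂ = (sin 80°·cos 14°, cos 80°·cos 14°, −sin 14°).
n = v₁ × v₂ = (0.294, -0.506, 0.810) (taken with n_z > 0).
Dip δ = arctan(|n_h|/n_z) = arctan(0.586/0.810) = 35.9°.
Dip direction = atan2(0.294, -0.506) = 150° (azimuth of n's horizontal projection).

true dip 36°, dip direction 150°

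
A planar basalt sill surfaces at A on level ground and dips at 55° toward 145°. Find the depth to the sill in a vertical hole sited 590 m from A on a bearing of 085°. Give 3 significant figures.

The hole lies 60° from the dip direction, so the down-dip offset is 590 × cos 60° = 295.00 m.
Depth = down-dip offset × tan(dip) = 295.00 × tan 55° = 295.00 × 1.4281
Depth = 421.30 m

421 m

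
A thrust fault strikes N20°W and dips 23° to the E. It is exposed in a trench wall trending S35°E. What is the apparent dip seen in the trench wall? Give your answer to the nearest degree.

The section lies 15° from the strike.
tan(apparent dip) = tan 23° · sin 15° = 0.1099
apparent dip = arctan 0.1099 = 6.27°

6°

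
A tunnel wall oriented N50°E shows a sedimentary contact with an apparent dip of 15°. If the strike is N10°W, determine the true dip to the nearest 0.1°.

β = acute angle between strike N10°W and section N50°E = 60°.
tan(true dip) = tan 15° / sin 60° = 0.3094
true dip = arctan 0.3094 = 17.19°

17.2°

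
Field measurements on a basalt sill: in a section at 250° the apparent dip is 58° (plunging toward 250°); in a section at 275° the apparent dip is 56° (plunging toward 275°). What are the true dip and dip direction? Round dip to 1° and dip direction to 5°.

true dip 58°, dip direction 255°

Represent each trace as a vector plunging at its apparent dip toward its trend (east-north-up frame): v₁ = (-0.498, -0.181, -0.848), v₂ = (-0.557, 0.049, -0.829).
n = v₁ × v₂ = (-0.192, -0.060, 0.125) (taken with n_z > 0).
tan δ = √(n_x²+n_y²)/n_z = 0.201/0.125, so δ = 58.0°.
Dip direction = azimuth of (n_x, n_y) = atan2(-0.192, -0.060) = 253°.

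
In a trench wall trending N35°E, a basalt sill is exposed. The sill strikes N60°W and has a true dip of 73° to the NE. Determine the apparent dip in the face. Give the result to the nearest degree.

73°

The section lies 85° from the strike.
tan(apparent dip) = tan 73° · sin 85° = 3.2584
α = arctan(3.2584) = 72.94°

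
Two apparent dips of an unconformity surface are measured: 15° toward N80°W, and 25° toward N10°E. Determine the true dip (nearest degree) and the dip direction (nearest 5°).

true dip 28°, dip direction 340°

The two traces are lines in the plane: v₁ = (sin 280°·cos 15°, cos 280°·cos 15°, −sin 15°), v₂ = (sin 10°·cos 25°, cos 10°·cos 25°, −sin 25°).
Cross product v₁ × v₂ gives the pole to the plane: n ∝ (-0.160, 0.443, 0.875).
Dip δ = arctan(|n_h|/n_z) = arctan(0.471/0.875) = 28.3°.
The horizontal component of n points toward azimuth atan2(n_x, n_y) = 340°, the dip direction.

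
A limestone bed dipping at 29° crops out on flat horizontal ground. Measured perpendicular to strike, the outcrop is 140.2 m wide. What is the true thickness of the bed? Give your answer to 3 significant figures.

True thickness t = w · sin(dip) = 140.2 × sin 29°
t = 140.2 × 0.4848 = 67.970 m

68.0 m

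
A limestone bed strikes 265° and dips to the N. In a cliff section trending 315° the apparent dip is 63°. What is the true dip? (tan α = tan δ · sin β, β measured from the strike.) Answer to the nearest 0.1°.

β = acute angle between strike 265° and section 315° = 50°.
tan δ = tan α / sin β = tan 63° / sin 50° = 1.9626 / 0.7660 = 2.5620
δ = arctan(2.5620) = 68.68°

68.7°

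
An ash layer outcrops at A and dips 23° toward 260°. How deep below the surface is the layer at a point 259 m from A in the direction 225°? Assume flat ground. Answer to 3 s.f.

The hole lies 35° from the dip direction, so the down-dip offset is 259 × cos 35° = 212.16 m.
Depth = down-dip offset × tan(dip) = 212.16 × tan 23° = 212.16 × 0.4245
Depth = 90.06 m

90.1 m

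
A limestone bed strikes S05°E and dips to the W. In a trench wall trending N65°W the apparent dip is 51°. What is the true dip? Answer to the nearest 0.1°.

55.0°

The section is 60° from the strike.
tan(true dip) = tan 51° / sin 60° = 1.4259
δ = arctan(1.4259) = 54.96°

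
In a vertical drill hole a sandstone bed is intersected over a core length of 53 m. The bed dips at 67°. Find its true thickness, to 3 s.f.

20.7 m

True thickness t = h · cos(dip) = 53 × cos 67°
t = 53 × 0.3907 = 20.709 m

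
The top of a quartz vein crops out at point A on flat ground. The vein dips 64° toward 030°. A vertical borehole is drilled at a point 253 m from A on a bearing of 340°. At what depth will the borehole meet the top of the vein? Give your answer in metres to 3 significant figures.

333 m

The hole lies 50° from the dip direction, so the down-dip offset is 253 × cos 50° = 162.63 m.
Depth = down-dip offset × tan(dip) = 162.63 × tan 64° = 162.63 × 2.0503
Depth = 333.43 m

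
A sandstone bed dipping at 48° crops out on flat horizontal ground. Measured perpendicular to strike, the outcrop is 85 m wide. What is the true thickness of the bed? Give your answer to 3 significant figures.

63.2 m

True thickness t = w · sin(dip) = 85 × sin 48°
t = 85 × 0.7431 = 63.167 m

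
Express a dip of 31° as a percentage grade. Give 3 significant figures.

grade % = 100 × tan 31° = 100 × 0.6009

60.1%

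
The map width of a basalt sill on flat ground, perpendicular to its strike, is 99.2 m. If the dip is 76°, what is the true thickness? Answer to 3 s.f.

96.3 m

True thickness t = w · sin(dip) = 99.2 × sin 76°
t = 99.2 × 0.9703 = 96.253 m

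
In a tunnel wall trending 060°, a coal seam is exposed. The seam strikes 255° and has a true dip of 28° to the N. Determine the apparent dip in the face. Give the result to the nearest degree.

The strike is 255° and the section trends 060°; the acute angle between them is β = 15°.
tan(apparent dip) = tan 28° · sin 15° = 0.1376
α = arctan(0.1376) = 7.84°

8°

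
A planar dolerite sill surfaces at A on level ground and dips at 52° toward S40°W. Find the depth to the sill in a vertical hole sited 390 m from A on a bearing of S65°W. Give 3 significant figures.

The hole lies 25° from the dip direction, so the down-dip offset is 390 × cos 25° = 353.46 m.
Depth = down-dip offset × tan(dip) = 353.46 × tan 52° = 353.46 × 1.2799
Depth = 452.41 m

452 m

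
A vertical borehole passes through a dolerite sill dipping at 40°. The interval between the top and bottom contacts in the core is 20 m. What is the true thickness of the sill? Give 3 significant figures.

True thickness t = h · cos(dip) = 20 × cos 40°
t = 20 × 0.7660 = 15.321 m

15.3 m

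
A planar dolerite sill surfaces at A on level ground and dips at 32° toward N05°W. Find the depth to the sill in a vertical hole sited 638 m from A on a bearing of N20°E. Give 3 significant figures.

The hole lies 25° from the dip direction, so the down-dip offset is 638 × cos 25° = 578.22 m.
Depth = down-dip offset × tan(dip) = 578.22 × tan 32° = 578.22 × 0.6249
Depth = 361.31 m

361 m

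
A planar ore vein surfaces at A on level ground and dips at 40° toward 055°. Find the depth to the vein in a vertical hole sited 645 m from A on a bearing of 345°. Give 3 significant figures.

185 m

The hole lies 70° from the dip direction, so the down-dip offset is 645 × cos 70° = 220.60 m.
Depth = down-dip offset × tan(dip) = 220.60 × tan 40° = 220.60 × 0.8391
Depth = 185.11 m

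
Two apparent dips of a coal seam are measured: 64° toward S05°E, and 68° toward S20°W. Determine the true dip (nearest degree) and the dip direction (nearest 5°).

Represent each trace as a vector plunging at its apparent dip toward its trend (east-north-up frame): v₁ = (0.038, -0.437, -0.899), v₂ = (-0.128, -0.352, -0.927).
The plane normal is n = v₁ × v₂ ∝ (-0.089, -0.151, 0.069).
Dip δ = arctan(|n_h|/n_z) = arctan(0.175/0.069) = 68.3°.
Dip direction = azimuth of (n_x, n_y) = atan2(-0.089, -0.151) = 210°.

true dip 68°, dip direction 210°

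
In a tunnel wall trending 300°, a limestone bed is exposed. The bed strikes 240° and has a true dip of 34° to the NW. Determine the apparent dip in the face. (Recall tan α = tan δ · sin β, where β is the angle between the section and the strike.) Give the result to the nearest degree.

30°

Angle between strike (240°) and section (300°): β = 60°.
tan(apparent dip) = tan 34° · sin 60° = 0.5841
α = arctan(0.5841) = 30.29°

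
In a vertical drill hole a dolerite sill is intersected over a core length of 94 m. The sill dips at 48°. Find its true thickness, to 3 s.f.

62.9 m

True thickness t = h · cos(dip) = 94 × cos 48°
t = 94 × 0.6691 = 62.898 m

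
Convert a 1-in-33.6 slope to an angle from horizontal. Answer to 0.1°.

1.7°

tan θ = 1/33.6 = 0.0298
θ = arctan(0.0298) = 1.70°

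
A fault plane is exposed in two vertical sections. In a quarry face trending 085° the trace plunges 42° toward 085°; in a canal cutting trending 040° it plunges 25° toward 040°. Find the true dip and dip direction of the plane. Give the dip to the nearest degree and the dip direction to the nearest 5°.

Each apparent-dip line lies in the plane. As unit vectors (x east, y north, z up), v₁ plunges 42°→085° and v₂ plunges 25°→040°.
Cross product v₁ × v₂ gives the pole to the plane: n ∝ (0.437, -0.077, 0.476).
tan δ = √(n_x²+n_y²)/n_z = 0.444/0.476, so δ = 43.0°.
Dip direction = atan2(0.437, -0.077) = 100° (azimuth of n's horizontal projection).

true dip 43°, dip direction 100°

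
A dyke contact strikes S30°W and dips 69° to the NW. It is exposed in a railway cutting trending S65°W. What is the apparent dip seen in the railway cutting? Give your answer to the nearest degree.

Angle between strike (S30°W) and section (S65°W): β = 35°.
tan(apparent dip) = tan 69° · sin 35° = 1.4942
apparent dip = arctan 1.4942 = 56.21°

56°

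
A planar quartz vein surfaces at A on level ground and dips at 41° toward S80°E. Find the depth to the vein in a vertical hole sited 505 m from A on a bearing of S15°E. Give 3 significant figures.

The hole lies 65° from the dip direction, so the down-dip offset is 505 × cos 65° = 213.42 m.
Depth = down-dip offset × tan(dip) = 213.42 × tan 41° = 213.42 × 0.8693
Depth = 185.53 m

186 m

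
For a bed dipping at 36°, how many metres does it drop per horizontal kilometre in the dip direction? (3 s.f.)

drop per km = 1000 × tan 36° = 1000 × 0.7265

727 m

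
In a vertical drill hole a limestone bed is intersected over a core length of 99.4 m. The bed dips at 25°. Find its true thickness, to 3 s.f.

90.1 m

True thickness t = h · cos(dip) = 99.4 × cos 25°
t = 99.4 × 0.9063 = 90.087 m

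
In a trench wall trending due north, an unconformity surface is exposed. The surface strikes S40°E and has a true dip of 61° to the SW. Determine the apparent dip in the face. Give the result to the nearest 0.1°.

49.2°

Angle between strike (S40°E) and section (due north): β = 40°.
tan(apparent dip) = tan 61° · sin 40° = 1.1596
apparent dip = arctan 1.1596 = 49.23°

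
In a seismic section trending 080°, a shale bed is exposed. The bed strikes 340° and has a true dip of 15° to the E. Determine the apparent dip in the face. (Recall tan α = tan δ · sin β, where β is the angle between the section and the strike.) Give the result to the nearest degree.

Angle between strike (340°) and section (080°): β = 80°.
tan α = tan 15° × sin 80° = 0.2679 × 0.9848 = 0.2639
α = arctan(0.2639) = 14.78°

15°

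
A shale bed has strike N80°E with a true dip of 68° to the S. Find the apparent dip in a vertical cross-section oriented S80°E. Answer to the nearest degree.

Angle between strike (N80°E) and section (S80°E): β = 20°.
tan α = tan 68° × sin 20° = 2.4751 × 0.3420 = 0.8465
apparent dip = arctan 0.8465 = 40.25°

40°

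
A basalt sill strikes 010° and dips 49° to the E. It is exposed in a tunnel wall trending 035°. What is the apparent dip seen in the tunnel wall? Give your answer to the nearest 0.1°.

25.9°

The strike is 010° and the section trends 035°; the acute angle between them is β = 25°.
tan α = tan 49° × sin 25° = 1.1504 × 0.4226 = 0.4862
α = arctan(0.4862) = 25.93°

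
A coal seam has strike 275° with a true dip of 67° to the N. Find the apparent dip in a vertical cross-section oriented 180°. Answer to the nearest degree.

67°

The section lies 85° from the strike.
tan(apparent dip) = tan 67° · sin 85° = 2.3469
α = arctan(2.3469) = 66.92°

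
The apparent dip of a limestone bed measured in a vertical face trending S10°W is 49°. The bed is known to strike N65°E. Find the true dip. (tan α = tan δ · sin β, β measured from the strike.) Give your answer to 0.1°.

The section is 55° from the strike.
tan δ = tan α / sin β = tan 49° / sin 55° = 1.1504 / 0.8192 = 1.4043
true dip = arctan 1.4043 = 54.55°

54.5°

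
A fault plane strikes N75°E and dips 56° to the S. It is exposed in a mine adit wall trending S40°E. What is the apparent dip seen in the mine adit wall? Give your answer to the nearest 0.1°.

Angle between strike (N75°E) and section (S40°E): β = 65°.
tan α = tan 56° × sin 65° = 1.4826 × 0.9063 = 1.3437
apparent dip = arctan 1.3437 = 53.34°

53.3°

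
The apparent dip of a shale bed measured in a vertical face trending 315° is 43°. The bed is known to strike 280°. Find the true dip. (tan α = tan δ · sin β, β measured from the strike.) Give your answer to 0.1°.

58.4°

β = acute angle between strike 280° and section 315° = 35°.
tan(true dip) = tan 43° / sin 35° = 1.6258
δ = arctan(1.6258) = 58.40°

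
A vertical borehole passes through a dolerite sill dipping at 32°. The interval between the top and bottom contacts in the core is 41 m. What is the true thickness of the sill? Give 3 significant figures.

34.8 m

True thickness t = h · cos(dip) = 41 × cos 32°
t = 41 × 0.8480 = 34.770 m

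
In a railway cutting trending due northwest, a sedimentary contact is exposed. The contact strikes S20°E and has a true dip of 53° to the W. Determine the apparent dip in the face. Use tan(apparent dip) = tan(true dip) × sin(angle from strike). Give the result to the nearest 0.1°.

The strike is S20°E and the section trends due northwest; the acute angle between them is β = 25°.
tan α = tan 53° × sin 25° = 1.3270 × 0.4226 = 0.5608
α = arctan(0.5608) = 29.29°

29.3°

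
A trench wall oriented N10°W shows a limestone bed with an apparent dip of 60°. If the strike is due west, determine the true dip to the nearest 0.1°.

β = acute angle between strike due west and section N10°W = 80°.
tan δ = tan α / sin β = tan 60° / sin 80° = 1.7321 / 0.9848 = 1.7588
true dip = arctan 1.7588 = 60.38°

60.4°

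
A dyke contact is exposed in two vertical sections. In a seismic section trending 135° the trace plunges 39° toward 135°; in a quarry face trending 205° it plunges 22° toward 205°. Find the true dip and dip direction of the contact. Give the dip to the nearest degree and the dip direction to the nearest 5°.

Each apparent-dip line lies in the plane. As unit vectors (x east, y north, z up), v₁ plunges 39°→135° and v₂ plunges 22°→205°.
Cross product v₁ × v₂ gives the pole to the plane: n ∝ (0.323, -0.452, 0.677).
True dip = arccos(n_z / |n|) = arccos(0.7729) = 39.4°.
Dip direction = azimuth of (n_x, n_y) = atan2(0.323, -0.452) = 144°.

true dip 39°, dip direction 145°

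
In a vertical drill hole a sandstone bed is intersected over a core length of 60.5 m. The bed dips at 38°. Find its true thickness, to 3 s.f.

47.7 m

True thickness t = h · cos(dip) = 60.5 × cos 38°
t = 60.5 × 0.7880 = 47.675 m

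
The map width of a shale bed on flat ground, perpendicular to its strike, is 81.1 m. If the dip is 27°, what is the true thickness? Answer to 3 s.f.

36.8 m

True thickness t = w · sin(dip) = 81.1 × sin 27°
t = 81.1 × 0.4540 = 36.819 m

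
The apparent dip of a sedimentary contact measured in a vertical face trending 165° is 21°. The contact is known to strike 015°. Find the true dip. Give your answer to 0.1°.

The section is 30° from the strike.
tan δ = tan α / sin β = tan 21° / sin 30° = 0.3839 / 0.5000 = 0.7677
true dip = arctan 0.7677 = 37.51°

37.5°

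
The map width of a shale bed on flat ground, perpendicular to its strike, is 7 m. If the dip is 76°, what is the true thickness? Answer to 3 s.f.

True thickness t = w · sin(dip) = 7 × sin 76°
t = 7 × 0.9703 = 6.792 m

6.79 m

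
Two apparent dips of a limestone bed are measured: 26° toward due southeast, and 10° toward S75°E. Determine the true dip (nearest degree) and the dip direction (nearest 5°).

The two traces are lines in the plane: v₁ = (sin 135°·cos 26°, cos 135°·cos 26°, −sin 26°), v₂ = (sin 105°·cos 10°, cos 105°·cos 10°, −sin 10°).
Cross product v₁ × v₂ gives the pole to the plane: n ∝ (-0.001, -0.307, 0.443).
Dip δ = arctan(|n_h|/n_z) = arctan(0.307/0.443) = 34.7°.
The horizontal component of n points toward azimuth atan2(n_x, n_y) = 180°, the dip direction.

true dip 35°, dip direction 180°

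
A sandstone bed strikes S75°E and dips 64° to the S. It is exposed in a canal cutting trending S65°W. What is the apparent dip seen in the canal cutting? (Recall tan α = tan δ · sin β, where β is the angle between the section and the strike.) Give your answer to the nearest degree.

The section lies 40° from the strike.
tan α = tan 64° × sin 40° = 2.0503 × 0.6428 = 1.3179
α = arctan(1.3179) = 52.81°

53°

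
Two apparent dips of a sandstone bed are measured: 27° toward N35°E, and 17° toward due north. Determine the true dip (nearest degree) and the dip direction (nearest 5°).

true dip 29°, dip direction 055°

Each apparent-dip line lies in the plane. As unit vectors (x east, y north, z up), v₁ plunges 27°→N35°E and v₂ plunges 17°→due north.
The plane normal is n = v₁ × v₂ ∝ (0.221, 0.149, 0.489).
True dip = arccos(n_z / |n|) = arccos(0.8779) = 28.6°.
The horizontal component of n points toward azimuth atan2(n_x, n_y) = 56°, the dip direction.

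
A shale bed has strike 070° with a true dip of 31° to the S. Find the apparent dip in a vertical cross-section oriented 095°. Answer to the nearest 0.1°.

The section lies 25° from the strike.
tan α = tan 31° × sin 25° = 0.6009 × 0.4226 = 0.2539
apparent dip = arctan 0.2539 = 14.25°

14.2°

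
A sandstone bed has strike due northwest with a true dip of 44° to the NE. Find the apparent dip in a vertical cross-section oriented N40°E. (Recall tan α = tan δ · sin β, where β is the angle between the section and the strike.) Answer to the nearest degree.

Angle between strike (due northwest) and section (N40°E): β = 85°.
tan α = tan 44° × sin 85° = 0.9657 × 0.9962 = 0.9620
α = arctan(0.9620) = 43.89°

44°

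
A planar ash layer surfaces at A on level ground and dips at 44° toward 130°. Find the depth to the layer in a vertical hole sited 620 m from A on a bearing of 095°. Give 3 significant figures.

The hole lies 35° from the dip direction, so the down-dip offset is 620 × cos 35° = 507.87 m.
Depth = down-dip offset × tan(dip) = 507.87 × tan 44° = 507.87 × 0.9657
Depth = 490.45 m

490 m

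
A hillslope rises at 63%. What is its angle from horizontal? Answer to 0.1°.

32.2°

tan θ = 63/100 = 0.6300
θ = arctan(0.6300) = 32.21°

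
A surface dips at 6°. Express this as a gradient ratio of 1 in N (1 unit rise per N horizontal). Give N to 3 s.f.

1 : N means tan θ = 1/N, so N = 1/tan 6° = 1/0.1051

1 in 9.51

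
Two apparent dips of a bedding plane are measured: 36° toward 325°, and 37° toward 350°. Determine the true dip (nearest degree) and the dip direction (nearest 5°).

Represent each trace as a vector plunging at its apparent dip toward its trend (east-north-up frame): v₁ = (-0.464, 0.663, -0.588), v₂ = (-0.139, 0.787, -0.602).
Cross product v₁ × v₂ gives the pole to the plane: n ∝ (-0.063, 0.198, 0.273).
tan δ = √(n_x²+n_y²)/n_z = 0.208/0.273, so δ = 37.3°.
Dip direction = atan2(-0.063, 0.198) = 342° (azimuth of n's horizontal projection).

true dip 37°, dip direction 340°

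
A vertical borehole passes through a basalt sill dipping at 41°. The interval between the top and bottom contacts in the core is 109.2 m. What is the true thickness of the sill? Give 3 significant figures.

True thickness t = h · cos(dip) = 109.2 × cos 41°
t = 109.2 × 0.7547 = 82.414 m

82.4 m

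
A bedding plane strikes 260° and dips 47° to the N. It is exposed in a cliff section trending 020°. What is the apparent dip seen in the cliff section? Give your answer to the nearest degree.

Angle between strike (260°) and section (020°): β = 60°.
tan α = tan 47° × sin 60° = 1.0724 × 0.8660 = 0.9287
α = arctan(0.9287) = 42.88°

43°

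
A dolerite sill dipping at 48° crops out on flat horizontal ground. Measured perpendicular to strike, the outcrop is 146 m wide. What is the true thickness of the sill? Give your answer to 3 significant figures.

108 m

True thickness t = w · sin(dip) = 146 × sin 48°
t = 146 × 0.7431 = 108.499 m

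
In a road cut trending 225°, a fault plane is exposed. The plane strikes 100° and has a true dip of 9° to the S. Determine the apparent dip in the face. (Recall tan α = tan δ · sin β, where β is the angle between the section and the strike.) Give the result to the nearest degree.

The strike is 100° and the section trends 225°; the acute angle between them is β = 55°.
tan(apparent dip) = tan 9° · sin 55° = 0.1297
apparent dip = arctan 0.1297 = 7.39°

7°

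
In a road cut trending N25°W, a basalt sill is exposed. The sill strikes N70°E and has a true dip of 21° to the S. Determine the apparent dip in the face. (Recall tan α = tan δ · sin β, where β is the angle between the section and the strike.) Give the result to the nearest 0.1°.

The section lies 85° from the strike.
tan α = tan 21° × sin 85° = 0.3839 × 0.9962 = 0.3824
apparent dip = arctan 0.3824 = 20.93°

20.9°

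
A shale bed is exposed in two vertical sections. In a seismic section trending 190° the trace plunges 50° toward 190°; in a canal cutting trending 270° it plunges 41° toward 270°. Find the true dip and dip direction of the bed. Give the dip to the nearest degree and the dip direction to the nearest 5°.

Each apparent-dip line lies in the plane. As unit vectors (x east, y north, z up), v₁ plunges 50°→190° and v₂ plunges 41°→270°.
n = v₁ × v₂ = (-0.415, -0.505, 0.478) (taken with n_z > 0).
tan δ = √(n_x²+n_y²)/n_z = 0.654/0.478, so δ = 53.8°.
Dip direction = azimuth of (n_x, n_y) = atan2(-0.415, -0.505) = 219°.

true dip 54°, dip direction 220°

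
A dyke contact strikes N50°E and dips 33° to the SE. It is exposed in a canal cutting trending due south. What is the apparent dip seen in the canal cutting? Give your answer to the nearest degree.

The strike is N50°E and the section trends due south; the acute angle between them is β = 50°.
tan α = tan 33° × sin 50° = 0.6494 × 0.7660 = 0.4975
apparent dip = arctan 0.4975 = 26.45°

26°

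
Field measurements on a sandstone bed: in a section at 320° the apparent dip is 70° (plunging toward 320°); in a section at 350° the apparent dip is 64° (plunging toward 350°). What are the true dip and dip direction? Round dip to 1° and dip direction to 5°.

Each apparent-dip line lies in the plane. As unit vectors (x east, y north, z up), v₁ plunges 70°→320° and v₂ plunges 64°→350°.
Cross product v₁ × v₂ gives the pole to the plane: n ∝ (-0.170, 0.126, 0.075).
True dip = arccos(n_z / |n|) = arccos(0.3337) = 70.5°.
Dip direction = atan2(-0.170, 0.126) = 307° (azimuth of n's horizontal projection).

true dip 71°, dip direction 305°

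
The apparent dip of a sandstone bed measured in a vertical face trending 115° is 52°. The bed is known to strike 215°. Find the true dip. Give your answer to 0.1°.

The section is 80° from the strike.
tan δ = tan α / sin β = tan 52° / sin 80° = 1.2799 / 0.9848 = 1.2997
δ = arctan(1.2997) = 52.42°

52.4°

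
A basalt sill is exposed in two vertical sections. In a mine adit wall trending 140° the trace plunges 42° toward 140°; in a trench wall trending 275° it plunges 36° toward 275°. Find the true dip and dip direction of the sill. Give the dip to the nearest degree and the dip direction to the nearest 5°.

true dip 65°, dip direction 205°

Represent each trace as a vector plunging at its apparent dip toward its trend (east-north-up frame): v₁ = (0.478, -0.569, -0.669), v₂ = (-0.806, 0.071, -0.588).
Cross product v₁ × v₂ gives the pole to the plane: n ∝ (-0.382, -0.820, 0.425).
tan δ = √(n_x²+n_y²)/n_z = 0.905/0.425, so δ = 64.8°.
Dip direction = azimuth of (n_x, n_y) = atan2(-0.382, -0.820) = 205°.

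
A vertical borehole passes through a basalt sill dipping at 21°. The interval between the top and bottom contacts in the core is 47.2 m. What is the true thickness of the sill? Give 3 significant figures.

44.1 m

True thickness t = h · cos(dip) = 47.2 × cos 21°
t = 47.2 × 0.9336 = 44.065 m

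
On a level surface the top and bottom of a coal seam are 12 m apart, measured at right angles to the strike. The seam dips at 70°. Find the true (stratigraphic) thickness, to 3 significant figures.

11.3 m

True thickness t = w · sin(dip) = 12 × sin 70°
t = 12 × 0.9397 = 11.276 m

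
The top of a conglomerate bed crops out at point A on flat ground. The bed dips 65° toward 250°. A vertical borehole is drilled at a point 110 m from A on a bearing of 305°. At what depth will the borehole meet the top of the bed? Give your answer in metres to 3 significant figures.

135 m

The hole lies 55° from the dip direction, so the down-dip offset is 110 × cos 55° = 63.09 m.
Depth = down-dip offset × tan(dip) = 63.09 × tan 65° = 63.09 × 2.1445
Depth = 135.30 m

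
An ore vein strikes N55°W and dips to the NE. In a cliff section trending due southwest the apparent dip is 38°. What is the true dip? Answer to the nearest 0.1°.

38.4°

β = acute angle between strike N55°W and section due southwest = 80°.
tan(true dip) = tan 38° / sin 80° = 0.7933
true dip = arctan 0.7933 = 38.43°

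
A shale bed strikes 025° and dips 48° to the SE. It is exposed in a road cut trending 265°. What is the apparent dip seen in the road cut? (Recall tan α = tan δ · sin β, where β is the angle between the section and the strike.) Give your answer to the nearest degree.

44°

The section lies 60° from the strike.
tan α = tan 48° × sin 60° = 1.1106 × 0.8660 = 0.9618
α = arctan(0.9618) = 43.89°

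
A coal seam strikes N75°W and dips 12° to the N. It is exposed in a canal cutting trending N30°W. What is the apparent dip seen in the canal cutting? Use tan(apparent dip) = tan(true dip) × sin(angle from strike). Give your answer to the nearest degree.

Angle between strike (N75°W) and section (N30°W): β = 45°.
tan(apparent dip) = tan 12° · sin 45° = 0.1503
apparent dip = arctan 0.1503 = 8.55°

9°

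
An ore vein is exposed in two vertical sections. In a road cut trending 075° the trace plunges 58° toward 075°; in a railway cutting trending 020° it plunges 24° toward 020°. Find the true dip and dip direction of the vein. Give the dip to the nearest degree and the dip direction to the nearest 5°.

The two traces are lines in the plane: v₁ = (sin 75°·cos 58°, cos 75°·cos 58°, −sin 58°), v₂ = (sin 20°·cos 24°, cos 20°·cos 24°, −sin 24°).
Cross product v₁ × v₂ gives the pole to the plane: n ∝ (0.672, -0.057, 0.397).
tan δ = √(n_x²+n_y²)/n_z = 0.675/0.397, so δ = 59.6°.
Dip direction = atan2(0.672, -0.057) = 95° (azimuth of n's horizontal projection).

true dip 60°, dip direction 095°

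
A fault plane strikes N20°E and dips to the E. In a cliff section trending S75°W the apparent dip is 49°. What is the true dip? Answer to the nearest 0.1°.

54.5°

The section is 55° from the strike.
tan δ = tan α / sin β = tan 49° / sin 55° = 1.1504 / 0.8192 = 1.4043
true dip = arctan 1.4043 = 54.55°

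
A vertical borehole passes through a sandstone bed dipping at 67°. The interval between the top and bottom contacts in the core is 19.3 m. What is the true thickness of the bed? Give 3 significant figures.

True thickness t = h · cos(dip) = 19.3 × cos 67°
t = 19.3 × 0.3907 = 7.541 m

7.54 m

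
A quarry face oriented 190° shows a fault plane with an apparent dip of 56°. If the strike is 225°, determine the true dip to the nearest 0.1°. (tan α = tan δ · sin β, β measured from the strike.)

68.8°

β = acute angle between strike 225° and section 190° = 35°.
tan(true dip) = tan 56° / sin 35° = 2.5848
true dip = arctan 2.5848 = 68.85°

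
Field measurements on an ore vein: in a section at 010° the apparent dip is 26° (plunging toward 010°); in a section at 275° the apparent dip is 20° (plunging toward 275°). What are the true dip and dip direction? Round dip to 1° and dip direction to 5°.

true dip 32°, dip direction 330°

Represent each trace as a vector plunging at its apparent dip toward its trend (east-north-up frame): v₁ = (0.156, 0.885, -0.438), v₂ = (-0.936, 0.082, -0.342).
The plane normal is n = v₁ × v₂ ∝ (-0.267, 0.464, 0.841).
True dip = arccos(n_z / |n|) = arccos(0.8438) = 32.5°.
The horizontal component of n points toward azimuth atan2(n_x, n_y) = 330°, the dip direction.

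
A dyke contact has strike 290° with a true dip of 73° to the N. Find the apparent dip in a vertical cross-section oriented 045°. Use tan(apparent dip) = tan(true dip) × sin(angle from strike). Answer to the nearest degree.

71°

The strike is 290° and the section trends 045°; the acute angle between them is β = 65°.
tan α = tan 73° × sin 65° = 3.2709 × 0.9063 = 2.9644
α = arctan(2.9644) = 71.36°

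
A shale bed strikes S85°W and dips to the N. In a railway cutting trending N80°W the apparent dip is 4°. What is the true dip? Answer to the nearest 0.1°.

β = acute angle between strike S85°W and section N80°W = 15°.
tan δ = tan α / sin β = tan 4° / sin 15° = 0.0699 / 0.2588 = 0.2702
true dip = arctan 0.2702 = 15.12°

15.1°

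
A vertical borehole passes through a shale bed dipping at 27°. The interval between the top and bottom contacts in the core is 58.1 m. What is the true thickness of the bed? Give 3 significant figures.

True thickness t = h · cos(dip) = 58.1 × cos 27°
t = 58.1 × 0.8910 = 51.767 m

51.8 m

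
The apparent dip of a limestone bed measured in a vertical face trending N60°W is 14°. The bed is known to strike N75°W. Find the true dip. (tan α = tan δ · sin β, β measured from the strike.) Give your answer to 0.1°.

43.9°

β = acute angle between strike N75°W and section N60°W = 15°.
tan δ = tan α / sin β = tan 14° / sin 15° = 0.2493 / 0.2588 = 0.9633
δ = arctan(0.9633) = 43.93°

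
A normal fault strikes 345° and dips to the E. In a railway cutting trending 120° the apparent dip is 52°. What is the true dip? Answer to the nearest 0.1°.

The section is 45° from the strike.
tan(true dip) = tan 52° / sin 45° = 1.8101
δ = arctan(1.8101) = 61.08°

61.1°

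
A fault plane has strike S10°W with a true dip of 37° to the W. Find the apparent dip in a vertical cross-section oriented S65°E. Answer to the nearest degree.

36°

The strike is S10°W and the section trends S65°E; the acute angle between them is β = 75°.
tan α = tan 37° × sin 75° = 0.7536 × 0.9659 = 0.7279
α = arctan(0.7279) = 36.05°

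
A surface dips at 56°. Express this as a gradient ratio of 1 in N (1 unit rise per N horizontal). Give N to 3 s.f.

1 in 0.675

1 : N means tan θ = 1/N, so N = 1/tan 56° = 1/1.4826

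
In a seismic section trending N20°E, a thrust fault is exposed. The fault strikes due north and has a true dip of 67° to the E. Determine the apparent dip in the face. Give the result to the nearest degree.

39°

Angle between strike (due north) and section (N20°E): β = 20°.
tan α = tan 67° × sin 20° = 2.3559 × 0.3420 = 0.8057
α = arctan(0.8057) = 38.86°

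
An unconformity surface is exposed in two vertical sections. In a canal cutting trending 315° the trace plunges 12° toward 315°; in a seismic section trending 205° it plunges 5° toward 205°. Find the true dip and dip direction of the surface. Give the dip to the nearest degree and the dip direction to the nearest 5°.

true dip 15°, dip direction 275°

The two traces are lines in the plane: v₁ = (sin 315°·cos 12°, cos 315°·cos 12°, −sin 12°), v₂ = (sin 205°·cos 5°, cos 205°·cos 5°, −sin 5°).
n = v₁ × v₂ = (-0.248, 0.027, 0.916) (taken with n_z > 0).
True dip = arccos(n_z / |n|) = arccos(0.9648) = 15.2°.
The horizontal component of n points toward azimuth atan2(n_x, n_y) = 276°, the dip direction.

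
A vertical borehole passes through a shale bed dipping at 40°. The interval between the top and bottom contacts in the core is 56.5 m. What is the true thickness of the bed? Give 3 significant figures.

True thickness t = h · cos(dip) = 56.5 × cos 40°
t = 56.5 × 0.7660 = 43.282 m

43.3 m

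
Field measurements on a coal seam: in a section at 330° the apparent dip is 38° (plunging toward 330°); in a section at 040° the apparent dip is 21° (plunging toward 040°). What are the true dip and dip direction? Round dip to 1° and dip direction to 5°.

true dip 38°, dip direction 340°

Each apparent-dip line lies in the plane. As unit vectors (x east, y north, z up), v₁ plunges 38°→330° and v₂ plunges 21°→040°.
The plane normal is n = v₁ × v₂ ∝ (-0.196, 0.511, 0.691).
tan δ = √(n_x²+n_y²)/n_z = 0.547/0.691, so δ = 38.3°.
Dip direction = atan2(-0.196, 0.511) = 339° (azimuth of n's horizontal projection).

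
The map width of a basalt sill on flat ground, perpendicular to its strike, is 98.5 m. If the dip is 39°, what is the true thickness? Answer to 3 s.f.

62.0 m

True thickness t = w · sin(dip) = 98.5 × sin 39°
t = 98.5 × 0.6293 = 61.988 m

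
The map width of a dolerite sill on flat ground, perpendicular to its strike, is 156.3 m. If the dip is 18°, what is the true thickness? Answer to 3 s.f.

True thickness t = w · sin(dip) = 156.3 × sin 18°
t = 156.3 × 0.3090 = 48.299 m

48.3 m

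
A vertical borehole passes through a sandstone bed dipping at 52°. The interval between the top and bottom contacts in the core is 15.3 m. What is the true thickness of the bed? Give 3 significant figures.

True thickness t = h · cos(dip) = 15.3 × cos 52°
t = 15.3 × 0.6157 = 9.420 m

9.42 m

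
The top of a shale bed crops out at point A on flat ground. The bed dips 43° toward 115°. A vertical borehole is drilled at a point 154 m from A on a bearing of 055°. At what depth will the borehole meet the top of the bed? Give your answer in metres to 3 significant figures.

The hole lies 60° from the dip direction, so the down-dip offset is 154 × cos 60° = 77.00 m.
Depth = down-dip offset × tan(dip) = 77.00 × tan 43° = 77.00 × 0.9325
Depth = 71.80 m

71.8 m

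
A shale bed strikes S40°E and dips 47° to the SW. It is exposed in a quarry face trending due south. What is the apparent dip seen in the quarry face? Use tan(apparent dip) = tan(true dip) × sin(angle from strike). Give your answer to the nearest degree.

The strike is S40°E and the section trends due south; the acute angle between them is β = 40°.
tan(apparent dip) = tan 47° · sin 40° = 0.6893
apparent dip = arctan 0.6893 = 34.58°

35°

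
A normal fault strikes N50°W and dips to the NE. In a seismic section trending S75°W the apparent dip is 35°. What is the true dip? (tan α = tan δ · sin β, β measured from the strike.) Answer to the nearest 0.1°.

β = acute angle between strike N50°W and section S75°W = 55°.
tan δ = tan α / sin β = tan 35° / sin 55° = 0.7002 / 0.8192 = 0.8548
δ = arctan(0.8548) = 40.52°

40.5°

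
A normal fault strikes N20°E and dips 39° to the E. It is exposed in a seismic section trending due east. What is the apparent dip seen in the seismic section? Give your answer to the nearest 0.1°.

Angle between strike (N20°E) and section (due east): β = 70°.
tan(apparent dip) = tan 39° · sin 70° = 0.7609
α = arctan(0.7609) = 37.27°

37.3°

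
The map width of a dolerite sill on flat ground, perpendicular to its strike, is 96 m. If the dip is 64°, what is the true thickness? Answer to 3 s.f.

86.3 m

True thickness t = w · sin(dip) = 96 × sin 64°
t = 96 × 0.8988 = 86.284 m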